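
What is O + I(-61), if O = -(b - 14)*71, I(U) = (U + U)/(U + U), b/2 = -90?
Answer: 13775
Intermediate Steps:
b = -180 (b = 2*(-90) = -180)
I(U) = 1 (I(U) = (2*U)/((2*U)) = (2*U)*(1/(2*U)) = 1)
O = 13774 (O = -(-180 - 14)*71 = -(-194)*71 = -1*(-13774) = 13774)
O + I(-61) = 13774 + 1 = 13775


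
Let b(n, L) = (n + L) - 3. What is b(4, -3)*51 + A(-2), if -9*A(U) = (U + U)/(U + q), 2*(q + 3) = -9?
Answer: -17450/171 ≈ -102.05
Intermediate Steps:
q = -15/2 (q = -3 + (½)*(-9) = -3 - 9/2 = -15/2 ≈ -7.5000)
b(n, L) = -3 + L + n (b(n, L) = (L + n) - 3 = -3 + L + n)
A(U) = -2*U/(9*(-15/2 + U)) (A(U) = -(U + U)/(9*(U - 15/2)) = -2*U/(9*(-15/2 + U)))
b(4, -3)*51 + A(-2) = (-3 - 3 + 4)*51 - 4*(-2)/(-135 + 18*(-2)) = -2*51 - 4*(-2)/(-135 - 36) = -102 - 4*(-2)/(-171) = -102 - 4*(-2)*(-1/171) = -102 - 8/171 = -17450/171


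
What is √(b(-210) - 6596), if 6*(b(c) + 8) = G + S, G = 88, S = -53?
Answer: I*√237534/6 ≈ 81.229*I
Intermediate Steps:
b(c) = -13/6 (b(c) = -8 + (88 - 53)/6 = -8 + (⅙)*35 = -8 + 35/6 = -13/6)
√(b(-210) - 6596) = √(-13/6 - 6596) = √(-39589/6) = I*√237534/6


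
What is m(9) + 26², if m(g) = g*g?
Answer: 757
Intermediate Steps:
m(g) = g²
m(9) + 26² = 9² + 26² = 81 + 676 = 757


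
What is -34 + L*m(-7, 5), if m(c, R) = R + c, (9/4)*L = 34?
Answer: -578/9 ≈ -64.222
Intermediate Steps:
L = 136/9 (L = (4/9)*34 = 136/9 ≈ 15.111)
-34 + L*m(-7, 5) = -34 + 136*(5 - 7)/9 = -34 + (136/9)*(-2) = -34 - 272/9 = -578/9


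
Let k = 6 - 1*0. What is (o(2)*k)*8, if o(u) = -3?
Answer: -144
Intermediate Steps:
k = 6 (k = 6 + 0 = 6)
(o(2)*k)*8 = -3*6*8 = -18*8 = -144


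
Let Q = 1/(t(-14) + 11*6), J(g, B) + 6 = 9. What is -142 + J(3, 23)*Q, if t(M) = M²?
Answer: -37201/262 ≈ -141.99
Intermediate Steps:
J(g, B) = 3 (J(g, B) = -6 + 9 = 3)
Q = 1/262 (Q = 1/((-14)² + 11*6) = 1/(196 + 66) = 1/262 ≈ 0.0038168)
-142 + J(3, 23)*Q = -142 + 3*(1/262) = -142 + 3/262 = -37201/262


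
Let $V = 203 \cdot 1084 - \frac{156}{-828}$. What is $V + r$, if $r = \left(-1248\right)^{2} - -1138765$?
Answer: $\frac{201226162}{69} \approx 2.9163 \cdot 10^{6}$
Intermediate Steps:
$V = \frac{15183601}{69}$ ($V = 220052 - - \frac{13}{69} = 220052 + \frac{13}{69} = \frac{15183601}{69} \approx 2.2005 \cdot 10^{5}$)
$r = 2696269$ ($r = 1557504 + 1138765 = 2696269$)
$V + r = \frac{15183601}{69} + 2696269 = \frac{201226162}{69}$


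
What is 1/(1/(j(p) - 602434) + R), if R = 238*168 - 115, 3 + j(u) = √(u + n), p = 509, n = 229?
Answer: 7234834827164651/288445629712218190343 + 3*√82/576891259424436380686 ≈ 2.5082e-5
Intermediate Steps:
j(u) = -3 + √(229 + u) (j(u) = -3 + √(u + 229) = -3 + √(229 + u))
R = 39869 (R = 39984 - 115 = 39869)
1/(1/(j(p) - 602434) + R) = 1/(1/((-3 + √(229 + 509)) - 602434) + 39869) = 1/(1/((-3 + √738) - 602434) + 39869) = 1/(1/((-3 + 3*√82) - 602434) + 39869) = 1/(1/(-602437 + 3*√82) + 39869) = 1/(39869 + 1/(-602437 + 3*√82))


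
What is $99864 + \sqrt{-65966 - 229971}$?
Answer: $99864 + i \sqrt{295937} \approx 99864.0 + 544.0 i$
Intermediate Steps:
$99864 + \sqrt{-65966 - 229971} = 99864 + \sqrt{-295937} = 99864 + i \sqrt{295937}$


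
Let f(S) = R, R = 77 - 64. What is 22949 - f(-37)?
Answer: 22936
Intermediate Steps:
R = 13
f(S) = 13
22949 - f(-37) = 22949 - 1*13 = 22949 - 13 = 22936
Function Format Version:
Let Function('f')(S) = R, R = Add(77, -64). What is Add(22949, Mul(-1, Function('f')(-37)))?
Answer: 22936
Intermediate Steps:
R = 13
Function('f')(S) = 13
Add(22949, Mul(-1, Function('f')(-37))) = Add(22949, Mul(-1, 13)) = Add(22949, -13) = 22936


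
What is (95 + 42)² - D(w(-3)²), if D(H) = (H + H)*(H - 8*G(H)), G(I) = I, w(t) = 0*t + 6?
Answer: 36913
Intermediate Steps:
w(t) = 6 (w(t) = 0 + 6 = 6)
D(H) = -14*H² (D(H) = (H + H)*(H - 8*H) = (2*H)*(-7*H) = -14*H²)
(95 + 42)² - D(w(-3)²) = (95 + 42)² - (-14)*(6²)² = 137² - (-14)*36² = 18769 - (-14)*1296 = 18769 - 1*(-18144) = 18769 + 18144 = 36913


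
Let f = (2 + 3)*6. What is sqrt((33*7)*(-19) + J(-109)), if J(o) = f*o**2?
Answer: sqrt(352041) ≈ 593.33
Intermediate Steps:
f = 30 (f = 5*6 = 30)
J(o) = 30*o**2
sqrt((33*7)*(-19) + J(-109)) = sqrt((33*7)*(-19) + 30*(-109)**2) = sqrt(231*(-19) + 30*11881) = sqrt(-4389 + 356430) = sqrt(352041)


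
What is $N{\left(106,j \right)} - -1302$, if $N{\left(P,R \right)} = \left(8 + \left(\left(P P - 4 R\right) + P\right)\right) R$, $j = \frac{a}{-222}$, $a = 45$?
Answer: $- \frac{1367412}{1369} \approx -998.84$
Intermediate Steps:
$j = - \frac{15}{74}$ ($j = \frac{45}{-222} = 45 \left(- \frac{1}{222}\right) = - \frac{15}{74} \approx -0.2027$)
$N{\left(P,R \right)} = R \left(8 + P + P^{2} - 4 R\right)$ ($N{\left(P,R \right)} = \left(8 + \left(\left(P^{2} - 4 R\right) + P\right)\right) R = \left(8 + \left(P + P^{2} - 4 R\right)\right) R = \left(8 + P + P^{2} - 4 R\right) R = R \left(8 + P + P^{2} - 4 R\right)$)
$N{\left(106,j \right)} - -1302 = - \frac{15 \left(8 + 106 + 106^{2} - - \frac{30}{37}\right)}{74} - -1302 = - \frac{15 \left(8 + 106 + 11236 + \frac{30}{37}\right)}{74} + 1302 = \left(- \frac{15}{74}\right) \frac{419980}{37} + 1302 = - \frac{3149850}{1369} + 1302 = - \frac{1367412}{1369}$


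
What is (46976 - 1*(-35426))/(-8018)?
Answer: -41201/4009 ≈ -10.277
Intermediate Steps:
(46976 - 1*(-35426))/(-8018) = (46976 + 35426)*(-1/8018) = 82402*(-1/8018) = -41201/4009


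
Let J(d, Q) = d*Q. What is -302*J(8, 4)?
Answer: -9664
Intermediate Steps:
J(d, Q) = Q*d
-302*J(8, 4) = -1208*8 = -302*32 = -9664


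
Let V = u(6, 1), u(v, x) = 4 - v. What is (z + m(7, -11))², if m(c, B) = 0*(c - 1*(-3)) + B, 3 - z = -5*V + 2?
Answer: 400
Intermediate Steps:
V = -2 (V = 4 - 1*6 = 4 - 6 = -2)
z = -9 (z = 3 - (-5*(-2) + 2) = 3 - (10 + 2) = 3 - 1*12 = 3 - 12 = -9)
m(c, B) = B (m(c, B) = 0*(c + 3) + B = 0*(3 + c) + B = 0 + B = B)
(z + m(7, -11))² = (-9 - 11)² = (-20)² = 400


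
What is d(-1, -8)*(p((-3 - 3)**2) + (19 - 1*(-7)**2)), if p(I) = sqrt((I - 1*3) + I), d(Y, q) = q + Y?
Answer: 270 - 9*sqrt(69) ≈ 195.24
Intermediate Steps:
d(Y, q) = Y + q
p(I) = sqrt(-3 + 2*I) (p(I) = sqrt((I - 3) + I) = sqrt((-3 + I) + I) = sqrt(-3 + 2*I))
d(-1, -8)*(p((-3 - 3)**2) + (19 - 1*(-7)**2)) = (-1 - 8)*(sqrt(-3 + 2*(-3 - 3)**2) + (19 - 1*(-7)**2)) = -9*(sqrt(-3 + 2*(-6)**2) + (19 - 1*49)) = -9*(sqrt(-3 + 2*36) + (19 - 49)) = -9*(sqrt(-3 + 72) - 30) = -9*(sqrt(69) - 30) = -9*(-30 + sqrt(69)) = 270 - 9*sqrt(69)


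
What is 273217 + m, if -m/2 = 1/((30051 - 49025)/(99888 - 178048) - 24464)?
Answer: 261207373355521/956043633 ≈ 2.7322e+5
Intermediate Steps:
m = 78160/956043633 (m = -2/((30051 - 49025)/(99888 - 178048) - 24464) = -2/(-18974/(-78160) - 24464) = -2/(-18974*(-1/78160) - 24464) = -2/(9487/39080 - 24464) = -2/(-956043633/39080) = -2*(-39080/956043633) = 78160/956043633 ≈ 8.1754e-5)
273217 + m = 273217 + 78160/956043633 = 261207373355521/956043633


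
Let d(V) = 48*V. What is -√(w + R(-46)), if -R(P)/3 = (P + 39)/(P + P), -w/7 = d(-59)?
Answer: -3*√4660789/46 ≈ -140.80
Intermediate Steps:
w = 19824 (w = -336*(-59) = -7*(-2832) = 19824)
R(P) = -3*(39 + P)/(2*P) (R(P) = -3*(P + 39)/(P + P) = -3*(39 + P)/(2*P))
-√(w + R(-46)) = -√(19824 + (3/2)*(-39 - 1*(-46))/(-46)) = -√(19824 + (3/2)*(-1/46)*(-39 + 46)) = -√(19824 + (3/2)*(-1/46)*7) = -√(19824 - 21/92) = -√(1823787/92) = -3*√4660789/46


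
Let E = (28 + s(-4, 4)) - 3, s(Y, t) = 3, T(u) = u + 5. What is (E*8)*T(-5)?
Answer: 0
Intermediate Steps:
T(u) = 5 + u
E = 28 (E = (28 + 3) - 3 = 31 - 3 = 28)
(E*8)*T(-5) = (28*8)*(5 - 5) = 224*0 = 0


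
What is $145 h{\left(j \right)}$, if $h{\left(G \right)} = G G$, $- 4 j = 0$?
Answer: $0$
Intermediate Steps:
$j = 0$ ($j = \left(- \frac{1}{4}\right) 0 = 0$)
$h{\left(G \right)} = G^{2}$
$145 h{\left(j \right)} = 145 \cdot 0^{2} = 145 \cdot 0 = 0$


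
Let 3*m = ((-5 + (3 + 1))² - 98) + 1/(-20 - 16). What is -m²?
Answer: -12201049/11664 ≈ -1046.0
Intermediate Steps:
m = -3493/108 (m = (((-5 + (3 + 1))² - 98) + 1/(-20 - 16))/3 = (((-5 + 4)² - 98) + 1/(-36))/3 = (((-1)² - 98) - 1/36)/3 = ((1 - 98) - 1/36)/3 = (-97 - 1/36)/3 = (⅓)*(-3493/36) = -3493/108 ≈ -32.343)
-m² = -(-3493/108)² = -1*12201049/11664 = -12201049/11664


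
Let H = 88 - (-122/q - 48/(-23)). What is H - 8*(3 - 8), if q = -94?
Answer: 134709/1081 ≈ 124.62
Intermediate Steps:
H = 91469/1081 (H = 88 - (-122/(-94) - 48/(-23)) = 88 - (-122*(-1/94) - 48*(-1/23)) = 88 - (61/47 + 48/23) = 88 - 1*3659/1081 = 88 - 3659/1081 = 91469/1081 ≈ 84.615)
H - 8*(3 - 8) = 91469/1081 - 8*(3 - 8) = 91469/1081 - 8*(-5) = 91469/1081 + 40 = 134709/1081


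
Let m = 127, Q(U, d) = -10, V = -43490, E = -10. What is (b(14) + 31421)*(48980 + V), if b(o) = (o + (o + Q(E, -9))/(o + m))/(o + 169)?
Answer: 8107580410/47 ≈ 1.7250e+8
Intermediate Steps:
b(o) = (o + (-10 + o)/(127 + o))/(169 + o) (b(o) = (o + (o - 10)/(o + 127))/(o + 169) = (o + (-10 + o)/(127 + o))/(169 + o))
(b(14) + 31421)*(48980 + V) = ((-10 + 14**2 + 128*14)/(21463 + 14**2 + 296*14) + 31421)*(48980 - 43490) = ((-10 + 196 + 1792)/(21463 + 196 + 4144) + 31421)*5490 = (1978/25803 + 31421)*5490 = (810758041/25803)*5490 = 8107580410/47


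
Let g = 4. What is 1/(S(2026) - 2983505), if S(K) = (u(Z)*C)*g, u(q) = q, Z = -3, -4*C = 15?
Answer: -1/2983460 ≈ -3.3518e-7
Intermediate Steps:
C = -15/4 (C = -1/4*15 = -15/4 ≈ -3.7500)
S(K) = 45 (S(K) = -3*(-15/4)*4 = (45/4)*4 = 45)
1/(S(2026) - 2983505) = 1/(45 - 2983505) = 1/(-2983460) = -1/2983460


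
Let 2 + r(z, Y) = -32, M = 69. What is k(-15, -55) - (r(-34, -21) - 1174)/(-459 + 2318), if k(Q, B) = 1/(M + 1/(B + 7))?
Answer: 371720/559559 ≈ 0.66431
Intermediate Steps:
r(z, Y) = -34 (r(z, Y) = -2 - 32 = -34)
k(Q, B) = 1/(69 + 1/(7 + B)) (k(Q, B) = 1/(69 + 1/(B + 7)) = 1/(69 + 1/(7 + B)))
k(-15, -55) - (r(-34, -21) - 1174)/(-459 + 2318) = (7 - 55)/(484 + 69*(-55)) - (-34 - 1174)/(-459 + 2318) = -48/(484 - 3795) - (-1208)/1859 = -48/(-3311) - (-1208)/1859 = -1/3311*(-48) - 1*(-1208/1859) = 48/3311 + 1208/1859 = 371720/559559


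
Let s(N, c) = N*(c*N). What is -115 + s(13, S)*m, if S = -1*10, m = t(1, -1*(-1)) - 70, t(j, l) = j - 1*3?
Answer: 121565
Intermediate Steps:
t(j, l) = -3 + j (t(j, l) = j - 3 = -3 + j)
m = -72 (m = (-3 + 1) - 70 = -2 - 70 = -72)
S = -10
s(N, c) = c*N² (s(N, c) = N*(N*c) = c*N²)
-115 + s(13, S)*m = -115 - 10*13²*(-72) = -115 - 10*169*(-72) = -115 - 1690*(-72) = -115 + 121680 = 121565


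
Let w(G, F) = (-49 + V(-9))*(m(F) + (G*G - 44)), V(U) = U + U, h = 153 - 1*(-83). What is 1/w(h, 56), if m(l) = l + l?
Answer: -1/3736188 ≈ -2.6765e-7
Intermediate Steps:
m(l) = 2*l
h = 236 (h = 153 + 83 = 236)
V(U) = 2*U
w(G, F) = 2948 - 134*F - 67*G² (w(G, F) = (-49 + 2*(-9))*(2*F + (G*G - 44)) = (-49 - 18)*(2*F + (G² - 44)) = -67*(2*F + (-44 + G²)) = -67*(-44 + G² + 2*F) = 2948 - 134*F - 67*G²)
1/w(h, 56) = 1/(2948 - 134*56 - 67*236²) = 1/(2948 - 7504 - 67*55696) = 1/(2948 - 7504 - 3731632) = 1/(-3736188) = -1/3736188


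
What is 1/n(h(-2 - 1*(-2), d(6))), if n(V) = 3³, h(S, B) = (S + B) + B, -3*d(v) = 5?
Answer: 1/27 ≈ 0.037037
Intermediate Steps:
d(v) = -5/3 (d(v) = -⅓*5 = -5/3)
h(S, B) = S + 2*B (h(S, B) = (B + S) + B = S + 2*B)
n(V) = 27
1/n(h(-2 - 1*(-2), d(6))) = 1/27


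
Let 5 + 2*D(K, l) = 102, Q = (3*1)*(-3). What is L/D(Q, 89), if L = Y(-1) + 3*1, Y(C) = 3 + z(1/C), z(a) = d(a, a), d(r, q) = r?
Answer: 10/97 ≈ 0.10309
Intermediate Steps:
Q = -9 (Q = 3*(-3) = -9)
D(K, l) = 97/2 (D(K, l) = -5/2 + (½)*102 = -5/2 + 51 = 97/2)
z(a) = a
Y(C) = 3 + 1/C
L = 5 (L = (3 + 1/(-1)) + 3*1 = (3 - 1) + 3 = 2 + 3 = 5)
L/D(Q, 89) = 5/(97/2) = (2/97)*5 = 10/97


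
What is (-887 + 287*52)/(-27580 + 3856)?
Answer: -4679/7908 ≈ -0.59168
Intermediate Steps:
(-887 + 287*52)/(-27580 + 3856) = (-887 + 14924)/(-23724) = 14037*(-1/23724) = -4679/7908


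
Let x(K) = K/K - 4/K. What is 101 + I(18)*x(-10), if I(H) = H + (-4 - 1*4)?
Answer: 115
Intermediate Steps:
I(H) = -8 + H (I(H) = H + (-4 - 4) = H - 8 = -8 + H)
x(K) = 1 - 4/K
101 + I(18)*x(-10) = 101 + (-8 + 18)*((-4 - 10)/(-10)) = 101 + 10*(-1/10*(-14)) = 101 + 10*(7/5) = 101 + 14 = 115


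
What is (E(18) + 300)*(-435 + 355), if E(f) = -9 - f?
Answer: -21840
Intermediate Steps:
(E(18) + 300)*(-435 + 355) = ((-9 - 1*18) + 300)*(-435 + 355) = ((-9 - 18) + 300)*(-80) = (-27 + 300)*(-80) = 273*(-80) = -21840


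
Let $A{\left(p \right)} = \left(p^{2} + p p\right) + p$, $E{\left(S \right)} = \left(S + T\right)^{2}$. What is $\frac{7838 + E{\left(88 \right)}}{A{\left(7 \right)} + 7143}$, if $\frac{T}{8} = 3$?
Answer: $\frac{3397}{1208} \approx 2.8121$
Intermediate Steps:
$T = 24$ ($T = 8 \cdot 3 = 24$)
$E{\left(S \right)} = \left(24 + S\right)^{2}$ ($E{\left(S \right)} = \left(S + 24\right)^{2} = \left(24 + S\right)^{2}$)
$A{\left(p \right)} = p + 2 p^{2}$ ($A{\left(p \right)} = \left(p^{2} + p^{2}\right) + p = 2 p^{2} + p = p + 2 p^{2}$)
$\frac{7838 + E{\left(88 \right)}}{A{\left(7 \right)} + 7143} = \frac{7838 + \left(24 + 88\right)^{2}}{7 \left(1 + 2 \cdot 7\right) + 7143} = \frac{7838 + 112^{2}}{7 \left(1 + 14\right) + 7143} = \frac{7838 + 12544}{7 \cdot 15 + 7143} = \frac{20382}{105 + 7143} = \frac{20382}{7248} = 20382 \cdot \frac{1}{7248} = \frac{3397}{1208}$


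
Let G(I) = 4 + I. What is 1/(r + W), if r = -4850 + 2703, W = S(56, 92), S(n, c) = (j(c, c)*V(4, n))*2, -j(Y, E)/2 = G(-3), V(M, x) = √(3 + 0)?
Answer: -2147/4609561 + 4*√3/4609561 ≈ -0.00046427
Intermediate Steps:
V(M, x) = √3
j(Y, E) = -2 (j(Y, E) = -2*(4 - 3) = -2*1 = -2)
S(n, c) = -4*√3 (S(n, c) = -2*√3*2 = -4*√3)
W = -4*√3 ≈ -6.9282
r = -2147
1/(r + W) = 1/(-2147 - 4*√3)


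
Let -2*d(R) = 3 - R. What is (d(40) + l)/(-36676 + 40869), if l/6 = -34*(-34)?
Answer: 1987/1198 ≈ 1.6586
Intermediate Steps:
d(R) = -3/2 + R/2 (d(R) = -(3 - R)/2 = -3/2 + R/2)
l = 6936 (l = 6*(-34*(-34)) = 6*1156 = 6936)
(d(40) + l)/(-36676 + 40869) = ((-3/2 + (½)*40) + 6936)/(-36676 + 40869) = ((-3/2 + 20) + 6936)/4193 = (37/2 + 6936)*(1/4193) = (13909/2)*(1/4193) = 1987/1198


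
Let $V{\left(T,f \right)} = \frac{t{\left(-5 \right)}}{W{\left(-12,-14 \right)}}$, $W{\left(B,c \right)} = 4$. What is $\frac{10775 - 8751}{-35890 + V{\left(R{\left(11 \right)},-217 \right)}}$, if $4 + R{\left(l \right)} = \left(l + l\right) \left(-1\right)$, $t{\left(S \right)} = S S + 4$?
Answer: $- \frac{8096}{143531} \approx -0.056406$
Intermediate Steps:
$t{\left(S \right)} = 4 + S^{2}$ ($t{\left(S \right)} = S^{2} + 4 = 4 + S^{2}$)
$R{\left(l \right)} = -4 - 2 l$ ($R{\left(l \right)} = -4 + \left(l + l\right) \left(-1\right) = -4 + 2 l \left(-1\right) = -4 - 2 l$)
$V{\left(T,f \right)} = \frac{29}{4}$ ($V{\left(T,f \right)} = \frac{4 + \left(-5\right)^{2}}{4} = \left(4 + 25\right) \frac{1}{4} = 29 \cdot \frac{1}{4} = \frac{29}{4}$)
$\frac{10775 - 8751}{-35890 + V{\left(R{\left(11 \right)},-217 \right)}} = \frac{10775 - 8751}{-35890 + \frac{29}{4}} = \frac{2024}{- \frac{143531}{4}} = 2024 \left(- \frac{4}{143531}\right) = - \frac{8096}{143531}$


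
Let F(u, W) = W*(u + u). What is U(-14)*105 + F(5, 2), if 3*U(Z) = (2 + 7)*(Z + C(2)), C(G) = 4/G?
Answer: -3760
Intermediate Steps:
F(u, W) = 2*W*u (F(u, W) = W*(2*u) = 2*W*u)
U(Z) = 6 + 3*Z (U(Z) = ((2 + 7)*(Z + 4/2))/3 = (9*(Z + 4*(1/2)))/3 = (9*(Z + 2))/3 = (9*(2 + Z))/3 = (18 + 9*Z)/3 = 6 + 3*Z)
U(-14)*105 + F(5, 2) = (6 + 3*(-14))*105 + 2*2*5 = (6 - 42)*105 + 20 = -36*105 + 20 = -3780 + 20 = -3760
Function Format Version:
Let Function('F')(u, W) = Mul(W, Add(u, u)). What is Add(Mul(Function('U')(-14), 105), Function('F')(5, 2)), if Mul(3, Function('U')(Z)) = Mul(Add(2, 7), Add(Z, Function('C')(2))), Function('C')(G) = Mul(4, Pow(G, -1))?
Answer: -3760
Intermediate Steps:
Function('F')(u, W) = Mul(2, W, u) (Function('F')(u, W) = Mul(W, Mul(2, u)) = Mul(2, W, u))
Function('U')(Z) = Add(6, Mul(3, Z)) (Function('U')(Z) = Mul(Rational(1, 3), Mul(Add(2, 7), Add(Z, Mul(4, Pow(2, -1))))) = Mul(Rational(1, 3), Mul(9, Add(Z, Mul(4, Rational(1, 2))))) = Mul(Rational(1, 3), Mul(9, Add(Z, 2))) = Mul(Rational(1, 3), Mul(9, Add(2, Z))) = Mul(Rational(1, 3), Add(18, Mul(9, Z))) = Add(6, Mul(3, Z)))
Add(Mul(Function('U')(-14), 105), Function('F')(5, 2)) = Add(Mul(Add(6, Mul(3, -14)), 105), Mul(2, 2, 5)) = Add(Mul(Add(6, -42), 105), 20) = Add(Mul(-36, 105), 20) = Add(-3780, 20) = -3760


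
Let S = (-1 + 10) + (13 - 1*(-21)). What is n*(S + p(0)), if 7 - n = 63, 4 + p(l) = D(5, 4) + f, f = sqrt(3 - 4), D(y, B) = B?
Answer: -2408 - 56*I ≈ -2408.0 - 56.0*I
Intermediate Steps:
f = I (f = sqrt(-1) = I ≈ 1.0*I)
p(l) = I (p(l) = -4 + (4 + I) = I)
S = 43 (S = 9 + (13 + 21) = 9 + 34 = 43)
n = -56 (n = 7 - 1*63 = 7 - 63 = -56)
n*(S + p(0)) = -56*(43 + I) = -2408 - 56*I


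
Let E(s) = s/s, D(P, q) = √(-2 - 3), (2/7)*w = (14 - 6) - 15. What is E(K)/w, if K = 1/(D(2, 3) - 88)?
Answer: -2/49 ≈ -0.040816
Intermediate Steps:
w = -49/2 (w = 7*((14 - 6) - 15)/2 = 7*(8 - 15)/2 = (7/2)*(-7) = -49/2 ≈ -24.500)
D(P, q) = I*√5 (D(P, q) = √(-5) = I*√5)
K = 1/(-88 + I*√5) (K = 1/(I*√5 - 88) = 1/(-88 + I*√5) ≈ -0.011356 - 0.00028856*I)
E(s) = 1
E(K)/w = 1/(-49/2) = 1*(-2/49) = -2/49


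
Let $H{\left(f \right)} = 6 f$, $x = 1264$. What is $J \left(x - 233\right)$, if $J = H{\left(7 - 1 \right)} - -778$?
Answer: $839234$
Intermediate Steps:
$J = 814$ ($J = 6 \left(7 - 1\right) - -778 = 6 \left(7 - 1\right) + 778 = 6 \cdot 6 + 778 = 36 + 778 = 814$)
$J \left(x - 233\right) = 814 \left(1264 - 233\right) = 814 \cdot 1031 = 839234$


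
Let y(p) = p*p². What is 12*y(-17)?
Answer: -58956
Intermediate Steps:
y(p) = p³
12*y(-17) = 12*(-17)³ = 12*(-4913) = -58956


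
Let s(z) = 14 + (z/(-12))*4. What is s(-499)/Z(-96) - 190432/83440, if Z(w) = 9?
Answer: 2499961/140805 ≈ 17.755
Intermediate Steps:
s(z) = 14 - z/3 (s(z) = 14 + (z*(-1/12))*4 = 14 - z/12*4 = 14 - z/3)
s(-499)/Z(-96) - 190432/83440 = (14 - ⅓*(-499))/9 - 190432/83440 = (14 + 499/3)*(⅑) - 190432*1/83440 = (541/3)*(⅑) - 11902/5215 = 541/27 - 11902/5215 = 2499961/140805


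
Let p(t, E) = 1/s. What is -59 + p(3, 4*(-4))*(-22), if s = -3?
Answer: -155/3 ≈ -51.667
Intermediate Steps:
p(t, E) = -⅓ (p(t, E) = 1/(-3) = -⅓)
-59 + p(3, 4*(-4))*(-22) = -59 - ⅓*(-22) = -59 + 22/3 = -155/3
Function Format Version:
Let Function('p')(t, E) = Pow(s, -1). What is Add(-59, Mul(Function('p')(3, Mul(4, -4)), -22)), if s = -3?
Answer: Rational(-155, 3) ≈ -51.667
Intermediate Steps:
Function('p')(t, E) = Rational(-1, 3) (Function('p')(t, E) = Pow(-3, -1) = Rational(-1, 3))
Add(-59, Mul(Function('p')(3, Mul(4, -4)), -22)) = Add(-59, Mul(Rational(-1, 3), -22)) = Add(-59, Rational(22, 3)) = Rational(-155, 3)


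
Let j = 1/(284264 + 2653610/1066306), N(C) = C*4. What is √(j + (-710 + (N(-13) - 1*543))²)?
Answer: √39117948244300323507670321366/151557531197 ≈ 1305.0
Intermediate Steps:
N(C) = 4*C
j = 533153/151557531197 (j = 1/(284264 + 2653610*(1/1066306)) = 1/(284264 + 1326805/533153) = 1/(151557531197/533153) = 533153/151557531197 ≈ 3.5178e-6)
√(j + (-710 + (N(-13) - 1*543))²) = √(533153/151557531197 + (-710 + (4*(-13) - 1*543))²) = √(533153/151557531197 + (-710 + (-52 - 543))²) = √(533153/151557531197 + (-710 - 595)²) = √(533153/151557531197 + (-1305)²) = √(533153/151557531197 + 1703025) = √(258106264567304078/151557531197) = √39117948244300323507670321366/151557531197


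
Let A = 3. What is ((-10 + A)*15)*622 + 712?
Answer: -64598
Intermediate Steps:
((-10 + A)*15)*622 + 712 = ((-10 + 3)*15)*622 + 712 = -7*15*622 + 712 = -105*622 + 712 = -65310 + 712 = -64598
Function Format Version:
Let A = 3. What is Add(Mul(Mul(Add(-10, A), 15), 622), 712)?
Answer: -64598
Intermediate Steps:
Add(Mul(Mul(Add(-10, A), 15), 622), 712) = Add(Mul(Mul(Add(-10, 3), 15), 622), 712) = Add(Mul(Mul(-7, 15), 622), 712) = Add(Mul(-105, 622), 712) = Add(-65310, 712) = -64598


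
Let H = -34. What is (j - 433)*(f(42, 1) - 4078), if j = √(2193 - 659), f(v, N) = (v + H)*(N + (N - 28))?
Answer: 1855838 - 4286*√1534 ≈ 1.6880e+6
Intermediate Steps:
f(v, N) = (-34 + v)*(-28 + 2*N) (f(v, N) = (v - 34)*(N + (N - 28)) = (-34 + v)*(N + (-28 + N)) = (-34 + v)*(-28 + 2*N))
j = √1534 ≈ 39.166
(j - 433)*(f(42, 1) - 4078) = (√1534 - 433)*((952 - 68*1 - 28*42 + 2*1*42) - 4078) = (-433 + √1534)*((952 - 68 - 1176 + 84) - 4078) = (-433 + √1534)*(-208 - 4078) = (-433 + √1534)*(-4286) = 1855838 - 4286*√1534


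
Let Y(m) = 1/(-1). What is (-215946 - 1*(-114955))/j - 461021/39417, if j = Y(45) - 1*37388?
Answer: -401707634/44659461 ≈ -8.9949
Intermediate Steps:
Y(m) = -1
j = -37389 (j = -1 - 1*37388 = -1 - 37388 = -37389)
(-215946 - 1*(-114955))/j - 461021/39417 = (-215946 - 1*(-114955))/(-37389) - 461021/39417 = (-215946 + 114955)*(-1/37389) - 461021*1/39417 = -100991*(-1/37389) - 461021/39417 = 9181/3399 - 461021/39417 = -401707634/44659461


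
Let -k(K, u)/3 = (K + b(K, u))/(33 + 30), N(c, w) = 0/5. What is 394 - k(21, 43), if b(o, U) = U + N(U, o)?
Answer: 8338/21 ≈ 397.05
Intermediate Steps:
N(c, w) = 0 (N(c, w) = 0*(⅕) = 0)
b(o, U) = U (b(o, U) = U + 0 = U)
k(K, u) = -K/21 - u/21 (k(K, u) = -3*(K + u)/(33 + 30) = -3*(K + u)/63 = -3*(K/63 + u/63) = -K/21 - u/21)
394 - k(21, 43) = 394 - (-1/21*21 - 1/21*43) = 394 - (-1 - 43/21) = 394 - 1*(-64/21) = 394 + 64/21 = 8338/21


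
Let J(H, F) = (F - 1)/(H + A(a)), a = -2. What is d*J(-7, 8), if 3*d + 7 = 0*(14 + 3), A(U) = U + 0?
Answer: 49/27 ≈ 1.8148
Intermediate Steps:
A(U) = U
J(H, F) = (-1 + F)/(-2 + H) (J(H, F) = (F - 1)/(H - 2) = (-1 + F)/(-2 + H))
d = -7/3 (d = -7/3 + (0*(14 + 3))/3 = -7/3 + (0*17)/3 = -7/3 + (⅓)*0 = -7/3 + 0 = -7/3 ≈ -2.3333)
d*J(-7, 8) = -7*(-1 + 8)/(3*(-2 - 7)) = -7*7/(3*(-9)) = -(-7)*7/27 = -7/3*(-7/9) = 49/27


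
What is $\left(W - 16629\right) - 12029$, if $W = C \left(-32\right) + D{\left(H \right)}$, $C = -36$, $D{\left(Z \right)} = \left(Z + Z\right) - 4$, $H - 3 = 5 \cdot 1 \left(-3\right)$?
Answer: $-27534$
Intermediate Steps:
$H = -12$ ($H = 3 + 5 \cdot 1 \left(-3\right) = 3 + 5 \left(-3\right) = 3 - 15 = -12$)
$D{\left(Z \right)} = -4 + 2 Z$ ($D{\left(Z \right)} = 2 Z - 4 = -4 + 2 Z$)
$W = 1124$ ($W = \left(-36\right) \left(-32\right) + \left(-4 + 2 \left(-12\right)\right) = 1152 - 28 = 1124$)
$\left(W - 16629\right) - 12029 = \left(1124 - 16629\right) - 12029 = -15505 - 12029 = -27534$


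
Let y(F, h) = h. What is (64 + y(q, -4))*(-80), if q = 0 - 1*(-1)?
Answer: -4800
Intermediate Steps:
q = 1 (q = 0 + 1 = 1)
(64 + y(q, -4))*(-80) = (64 - 4)*(-80) = 60*(-80) = -4800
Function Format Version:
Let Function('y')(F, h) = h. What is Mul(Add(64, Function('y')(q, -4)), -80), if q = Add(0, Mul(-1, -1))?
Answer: -4800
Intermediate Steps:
q = 1 (q = Add(0, 1) = 1)
Mul(Add(64, Function('y')(q, -4)), -80) = Mul(Add(64, -4), -80) = Mul(60, -80) = -4800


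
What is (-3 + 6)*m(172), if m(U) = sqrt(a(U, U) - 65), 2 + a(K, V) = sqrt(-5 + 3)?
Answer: 3*sqrt(-67 + I*sqrt(2)) ≈ 0.25915 + 24.557*I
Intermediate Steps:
a(K, V) = -2 + I*sqrt(2) (a(K, V) = -2 + sqrt(-5 + 3) = -2 + sqrt(-2) = -2 + I*sqrt(2))
m(U) = sqrt(-67 + I*sqrt(2)) (m(U) = sqrt((-2 + I*sqrt(2)) - 65) = sqrt(-67 + I*sqrt(2)))
(-3 + 6)*m(172) = (-3 + 6)*sqrt(-67 + I*sqrt(2)) = 3*sqrt(-67 + I*sqrt(2))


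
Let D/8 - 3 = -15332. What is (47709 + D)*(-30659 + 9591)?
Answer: 1578477764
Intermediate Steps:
D = -122632 (D = 24 + 8*(-15332) = 24 - 122656 = -122632)
(47709 + D)*(-30659 + 9591) = (47709 - 122632)*(-30659 + 9591) = -74923*(-21068) = 1578477764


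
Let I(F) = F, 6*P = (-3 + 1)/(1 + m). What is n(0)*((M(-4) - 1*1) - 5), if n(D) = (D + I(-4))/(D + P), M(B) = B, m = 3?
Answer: -480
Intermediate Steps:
P = -1/12 (P = ((-3 + 1)/(1 + 3))/6 = (-2/4)/6 = (-2*1/4)/6 = (1/6)*(-1/2) = -1/12 ≈ -0.083333)
n(D) = (-4 + D)/(-1/12 + D) (n(D) = (D - 4)/(D - 1/12) = (-4 + D)/(-1/12 + D))
n(0)*((M(-4) - 1*1) - 5) = (12*(-4 + 0)/(-1 + 12*0))*((-4 - 1*1) - 5) = (12*(-4)/(-1 + 0))*((-4 - 1) - 5) = (12*(-4)/(-1))*(-5 - 5) = (12*(-1)*(-4))*(-10) = 48*(-10) = -480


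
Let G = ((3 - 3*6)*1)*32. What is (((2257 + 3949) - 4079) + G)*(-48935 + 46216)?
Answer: -4478193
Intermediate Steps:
G = -480 (G = ((3 - 18)*1)*32 = -15*1*32 = -15*32 = -480)
(((2257 + 3949) - 4079) + G)*(-48935 + 46216) = (((2257 + 3949) - 4079) - 480)*(-48935 + 46216) = ((6206 - 4079) - 480)*(-2719) = (2127 - 480)*(-2719) = 1647*(-2719) = -4478193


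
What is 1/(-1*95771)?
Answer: -1/95771 ≈ -1.0442e-5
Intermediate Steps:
1/(-1*95771) = 1/(-95771) = -1/95771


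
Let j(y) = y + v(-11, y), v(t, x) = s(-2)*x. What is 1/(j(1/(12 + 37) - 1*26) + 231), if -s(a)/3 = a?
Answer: 7/344 ≈ 0.020349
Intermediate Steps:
s(a) = -3*a
v(t, x) = 6*x (v(t, x) = (-3*(-2))*x = 6*x)
j(y) = 7*y (j(y) = y + 6*y = 7*y)
1/(j(1/(12 + 37) - 1*26) + 231) = 1/(7*(1/(12 + 37) - 1*26) + 231) = 1/(7*(1/49 - 26) + 231) = 1/(7*(-1273/49) + 231) = 1/(-1273/7 + 231) = 1/(344/7) = 7/344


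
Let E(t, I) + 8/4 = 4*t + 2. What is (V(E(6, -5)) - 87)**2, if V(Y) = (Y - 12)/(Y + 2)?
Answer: 1265625/169 ≈ 7488.9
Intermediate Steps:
E(t, I) = 4*t (E(t, I) = -2 + (4*t + 2) = -2 + (2 + 4*t) = 4*t)
V(Y) = (-12 + Y)/(2 + Y)
(V(E(6, -5)) - 87)**2 = ((-12 + 4*6)/(2 + 4*6) - 87)**2 = ((-12 + 24)/(2 + 24) - 87)**2 = (12/26 - 87)**2 = ((1/26)*12 - 87)**2 = (6/13 - 87)**2 = (-1125/13)**2 = 1265625/169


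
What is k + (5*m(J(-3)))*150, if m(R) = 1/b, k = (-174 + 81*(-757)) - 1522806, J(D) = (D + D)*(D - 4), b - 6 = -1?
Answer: -1584147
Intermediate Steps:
b = 5 (b = 6 - 1 = 5)
J(D) = 2*D*(-4 + D) (J(D) = (2*D)*(-4 + D) = 2*D*(-4 + D))
k = -1584297 (k = (-174 - 61317) - 1522806 = -61491 - 1522806 = -1584297)
m(R) = 1/5
k + (5*m(J(-3)))*150 = -1584297 + (5*(1/5))*150 = -1584297 + 1*150 = -1584297 + 150 = -1584147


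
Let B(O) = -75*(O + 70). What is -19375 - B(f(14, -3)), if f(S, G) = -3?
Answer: -14350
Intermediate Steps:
B(O) = -5250 - 75*O (B(O) = -75*(70 + O) = -5250 - 75*O)
-19375 - B(f(14, -3)) = -19375 - (-5250 - 75*(-3)) = -19375 - (-5250 + 225) = -19375 - 1*(-5025) = -19375 + 5025 = -14350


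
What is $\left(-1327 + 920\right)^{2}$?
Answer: $165649$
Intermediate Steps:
$\left(-1327 + 920\right)^{2} = \left(-407\right)^{2} = 165649$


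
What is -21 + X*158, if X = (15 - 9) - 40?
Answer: -5393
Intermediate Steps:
X = -34 (X = 6 - 40 = -34)
-21 + X*158 = -21 - 34*158 = -21 - 5372 = -5393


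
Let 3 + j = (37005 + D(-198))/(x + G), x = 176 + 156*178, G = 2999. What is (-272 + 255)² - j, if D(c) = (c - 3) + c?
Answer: 8998750/30943 ≈ 290.82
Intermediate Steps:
x = 27944 (x = 176 + 27768 = 27944)
D(c) = -3 + 2*c (D(c) = (-3 + c) + c = -3 + 2*c)
j = -56223/30943 (j = -3 + (37005 + (-3 + 2*(-198)))/(27944 + 2999) = -3 + (37005 + (-3 - 396))/30943 = -3 + (37005 - 399)*(1/30943) = -3 + 36606*(1/30943) = -3 + 36606/30943 = -56223/30943 ≈ -1.8170)
(-272 + 255)² - j = (-272 + 255)² - 1*(-56223/30943) = (-17)² + 56223/30943 = 289 + 56223/30943 = 8998750/30943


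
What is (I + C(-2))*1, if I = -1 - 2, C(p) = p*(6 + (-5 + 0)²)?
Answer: -65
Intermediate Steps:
C(p) = 31*p (C(p) = p*(6 + (-5)²) = p*(6 + 25) = p*31 = 31*p)
I = -3
(I + C(-2))*1 = (-3 + 31*(-2))*1 = (-3 - 62)*1 = -65*1 = -65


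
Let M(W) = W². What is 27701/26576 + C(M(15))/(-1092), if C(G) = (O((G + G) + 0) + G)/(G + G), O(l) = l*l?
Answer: 4569251/7255248 ≈ 0.62979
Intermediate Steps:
O(l) = l²
C(G) = (G + 4*G²)/(2*G) (C(G) = (((G + G) + 0)² + G)/(G + G) = ((2*G + 0)² + G)/((2*G)) = ((2*G)² + G)*(1/(2*G)) = (4*G² + G)*(1/(2*G)) = (G + 4*G²)*(1/(2*G)) = (G + 4*G²)/(2*G))
27701/26576 + C(M(15))/(-1092) = 27701/26576 + (½ + 2*15²)/(-1092) = 27701*(1/26576) + (½ + 2*225)*(-1/1092) = 27701/26576 + (½ + 450)*(-1/1092) = 27701/26576 + (901/2)*(-1/1092) = 27701/26576 - 901/2184 = 4569251/7255248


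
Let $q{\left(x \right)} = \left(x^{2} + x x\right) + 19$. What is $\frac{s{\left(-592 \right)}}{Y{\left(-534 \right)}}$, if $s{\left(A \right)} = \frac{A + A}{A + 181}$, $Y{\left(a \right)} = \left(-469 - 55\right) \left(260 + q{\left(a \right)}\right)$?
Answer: $- \frac{296}{30721190031} \approx -9.635 \cdot 10^{-9}$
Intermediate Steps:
$q{\left(x \right)} = 19 + 2 x^{2}$ ($q{\left(x \right)} = \left(x^{2} + x^{2}\right) + 19 = 2 x^{2} + 19 = 19 + 2 x^{2}$)
$Y{\left(a \right)} = -146196 - 1048 a^{2}$ ($Y{\left(a \right)} = \left(-469 - 55\right) \left(260 + \left(19 + 2 a^{2}\right)\right) = - 524 \left(279 + 2 a^{2}\right) = -146196 - 1048 a^{2}$)
$s{\left(A \right)} = \frac{2 A}{181 + A}$
$\frac{s{\left(-592 \right)}}{Y{\left(-534 \right)}} = \frac{2 \left(-592\right) \frac{1}{181 - 592}}{-146196 - 1048 \left(-534\right)^{2}} = \frac{2 \left(-592\right) \frac{1}{-411}}{-146196 - 298843488} = \frac{2 \left(-592\right) \left(- \frac{1}{411}\right)}{-146196 - 298843488} = \frac{1184}{411 \left(-298989684\right)} = \frac{1184}{411} \left(- \frac{1}{298989684}\right) = - \frac{296}{30721190031}$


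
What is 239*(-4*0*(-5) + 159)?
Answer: 38001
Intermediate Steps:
239*(-4*0*(-5) + 159) = 239*(0*(-5) + 159) = 239*(0 + 159) = 239*159 = 38001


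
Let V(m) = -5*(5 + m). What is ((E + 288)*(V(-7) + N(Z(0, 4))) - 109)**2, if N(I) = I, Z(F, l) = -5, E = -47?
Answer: 1201216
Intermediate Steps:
V(m) = -25 - 5*m
((E + 288)*(V(-7) + N(Z(0, 4))) - 109)**2 = ((-47 + 288)*((-25 - 5*(-7)) - 5) - 109)**2 = (241*((-25 + 35) - 5) - 109)**2 = (241*(10 - 5) - 109)**2 = (241*5 - 109)**2 = (1205 - 109)**2 = 1096**2 = 1201216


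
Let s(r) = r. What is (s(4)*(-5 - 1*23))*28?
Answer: -3136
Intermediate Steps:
(s(4)*(-5 - 1*23))*28 = (4*(-5 - 1*23))*28 = (4*(-5 - 23))*28 = (4*(-28))*28 = -112*28 = -3136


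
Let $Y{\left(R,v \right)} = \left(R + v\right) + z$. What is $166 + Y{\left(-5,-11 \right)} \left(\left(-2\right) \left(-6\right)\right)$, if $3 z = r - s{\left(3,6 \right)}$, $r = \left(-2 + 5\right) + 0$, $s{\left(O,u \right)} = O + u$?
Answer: $-50$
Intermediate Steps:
$r = 3$ ($r = 3 + 0 = 3$)
$z = -2$ ($z = \frac{3 - \left(3 + 6\right)}{3} = \frac{3 - 9}{3} = \frac{1}{3} \left(-6\right) = -2$)
$Y{\left(R,v \right)} = -2 + R + v$ ($Y{\left(R,v \right)} = \left(R + v\right) - 2 = -2 + R + v$)
$166 + Y{\left(-5,-11 \right)} \left(\left(-2\right) \left(-6\right)\right) = 166 + \left(-2 - 5 - 11\right) \left(\left(-2\right) \left(-6\right)\right) = 166 - 216 = -50$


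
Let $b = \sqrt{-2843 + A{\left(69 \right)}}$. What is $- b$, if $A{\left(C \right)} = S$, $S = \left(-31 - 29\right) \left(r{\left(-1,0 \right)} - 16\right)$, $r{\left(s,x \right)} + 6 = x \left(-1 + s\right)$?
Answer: $- i \sqrt{1523} \approx - 39.026 i$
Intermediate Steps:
$r{\left(s,x \right)} = -6 + x \left(-1 + s\right)$
$S = 1320$ ($S = \left(-31 - 29\right) \left(\left(-6 - 0 - 0\right) - 16\right) = - 60 \left(\left(-6 + 0 + 0\right) - 16\right) = - 60 \left(-6 - 16\right) = \left(-60\right) \left(-22\right) = 1320$)
$A{\left(C \right)} = 1320$
$b = i \sqrt{1523}$ ($b = \sqrt{-2843 + 1320} = \sqrt{-1523} = i \sqrt{1523} \approx 39.026 i$)
$- b = - i \sqrt{1523}$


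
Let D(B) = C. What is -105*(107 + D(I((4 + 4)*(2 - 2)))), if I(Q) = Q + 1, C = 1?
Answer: -11340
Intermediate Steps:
I(Q) = 1 + Q
D(B) = 1
-105*(107 + D(I((4 + 4)*(2 - 2)))) = -105*(107 + 1) = -105*108 = -11340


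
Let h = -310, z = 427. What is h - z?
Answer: -737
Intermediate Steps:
h - z = -310 - 1*427 = -310 - 427 = -737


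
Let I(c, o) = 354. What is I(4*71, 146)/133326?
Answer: 59/22221 ≈ 0.0026551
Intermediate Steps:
I(4*71, 146)/133326 = 354/133326 = 354*(1/133326) = 59/22221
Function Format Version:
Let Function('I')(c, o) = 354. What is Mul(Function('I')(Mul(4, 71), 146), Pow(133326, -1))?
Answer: Rational(59, 22221) ≈ 0.0026551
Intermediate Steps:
Mul(Function('I')(Mul(4, 71), 146), Pow(133326, -1)) = Mul(354, Pow(133326, -1)) = Mul(354, Rational(1, 133326)) = Rational(59, 22221)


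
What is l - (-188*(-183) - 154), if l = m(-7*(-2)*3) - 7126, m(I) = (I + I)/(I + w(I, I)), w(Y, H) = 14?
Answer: -82749/2 ≈ -41375.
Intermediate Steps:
m(I) = 2*I/(14 + I) (m(I) = (I + I)/(I + 14) = (2*I)/(14 + I) = 2*I/(14 + I))
l = -14249/2 (l = 2*(-7*(-2)*3)/(14 - 7*(-2)*3) - 7126 = 2*(14*3)/(14 + 14*3) - 7126 = 2*42/(14 + 42) - 7126 = 2*42/56 - 7126 = 2*42*(1/56) - 7126 = 3/2 - 7126 = -14249/2 ≈ -7124.5)
l - (-188*(-183) - 154) = -14249/2 - (-188*(-183) - 154) = -14249/2 - (34404 - 154) = -14249/2 - 1*34250 = -14249/2 - 34250 = -82749/2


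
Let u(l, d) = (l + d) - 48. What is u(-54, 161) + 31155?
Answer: 31214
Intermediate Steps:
u(l, d) = -48 + d + l (u(l, d) = (d + l) - 48 = -48 + d + l)
u(-54, 161) + 31155 = (-48 + 161 - 54) + 31155 = 59 + 31155 = 31214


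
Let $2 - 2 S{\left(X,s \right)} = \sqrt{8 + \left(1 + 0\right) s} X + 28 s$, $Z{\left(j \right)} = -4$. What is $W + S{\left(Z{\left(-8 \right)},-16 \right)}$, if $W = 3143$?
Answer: $3368 + 4 i \sqrt{2} \approx 3368.0 + 5.6569 i$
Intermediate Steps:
$S{\left(X,s \right)} = 1 - 14 s - \frac{X \sqrt{8 + s}}{2}$ ($S{\left(X,s \right)} = 1 - \frac{\sqrt{8 + \left(1 + 0\right) s} X + 28 s}{2} = 1 - \frac{\sqrt{8 + 1 s} X + 28 s}{2} = 1 - \frac{\sqrt{8 + s} X + 28 s}{2} = 1 - \frac{X \sqrt{8 + s} + 28 s}{2} = 1 - \frac{28 s + X \sqrt{8 + s}}{2} = 1 - \left(14 s + \frac{X \sqrt{8 + s}}{2}\right) = 1 - 14 s - \frac{X \sqrt{8 + s}}{2}$)
$W + S{\left(Z{\left(-8 \right)},-16 \right)} = 3143 - \left(-225 - 2 \sqrt{8 - 16}\right) = 3143 + \left(1 + 224 - - 2 \sqrt{-8}\right) = 3143 + \left(1 + 224 - - 2 \cdot 2 i \sqrt{2}\right) = 3143 + \left(1 + 224 + 4 i \sqrt{2}\right) = 3143 + \left(225 + 4 i \sqrt{2}\right) = 3368 + 4 i \sqrt{2}$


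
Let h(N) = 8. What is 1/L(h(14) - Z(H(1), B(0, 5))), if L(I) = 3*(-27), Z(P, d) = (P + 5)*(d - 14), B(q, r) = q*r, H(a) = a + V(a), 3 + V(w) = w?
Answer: -1/81 ≈ -0.012346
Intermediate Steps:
V(w) = -3 + w
H(a) = -3 + 2*a (H(a) = a + (-3 + a) = -3 + 2*a)
Z(P, d) = (-14 + d)*(5 + P) (Z(P, d) = (5 + P)*(-14 + d) = (-14 + d)*(5 + P))
L(I) = -81
1/L(h(14) - Z(H(1), B(0, 5))) = 1/(-81) = -1/81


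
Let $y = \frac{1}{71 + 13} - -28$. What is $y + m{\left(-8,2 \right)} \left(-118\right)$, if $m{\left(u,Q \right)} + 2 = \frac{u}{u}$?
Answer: $\frac{12265}{84} \approx 146.01$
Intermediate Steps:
$m{\left(u,Q \right)} = -1$ ($m{\left(u,Q \right)} = -2 + \frac{u}{u} = -2 + 1 = -1$)
$y = \frac{2353}{84}$ ($y = \frac{1}{84} + 28 = \frac{2353}{84} \approx 28.012$)
$y + m{\left(-8,2 \right)} \left(-118\right) = \frac{2353}{84} - -118 = \frac{2353}{84} + 118 = \frac{12265}{84}$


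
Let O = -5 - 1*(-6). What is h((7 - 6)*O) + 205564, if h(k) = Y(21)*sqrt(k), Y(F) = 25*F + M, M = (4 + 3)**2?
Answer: 206138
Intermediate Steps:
M = 49 (M = 7**2 = 49)
Y(F) = 49 + 25*F (Y(F) = 25*F + 49 = 49 + 25*F)
O = 1 (O = -5 + 6 = 1)
h(k) = 574*sqrt(k) (h(k) = (49 + 25*21)*sqrt(k) = (49 + 525)*sqrt(k) = 574*sqrt(k))
h((7 - 6)*O) + 205564 = 574*sqrt((7 - 6)*1) + 205564 = 574*sqrt(1*1) + 205564 = 574*sqrt(1) + 205564 = 574*1 + 205564 = 574 + 205564 = 206138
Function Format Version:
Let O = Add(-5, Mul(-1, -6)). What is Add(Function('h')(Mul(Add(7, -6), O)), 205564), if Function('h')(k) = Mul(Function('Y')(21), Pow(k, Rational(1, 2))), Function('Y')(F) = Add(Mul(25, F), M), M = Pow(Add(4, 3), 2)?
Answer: 206138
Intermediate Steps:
M = 49 (M = Pow(7, 2) = 49)
Function('Y')(F) = Add(49, Mul(25, F)) (Function('Y')(F) = Add(Mul(25, F), 49) = Add(49, Mul(25, F)))
O = 1 (O = Add(-5, 6) = 1)
Function('h')(k) = Mul(574, Pow(k, Rational(1, 2))) (Function('h')(k) = Mul(Add(49, Mul(25, 21)), Pow(k, Rational(1, 2))) = Mul(Add(49, 525), Pow(k, Rational(1, 2))) = Mul(574, Pow(k, Rational(1, 2))))
Add(Function('h')(Mul(Add(7, -6), O)), 205564) = Add(Mul(574, Pow(Mul(Add(7, -6), 1), Rational(1, 2))), 205564) = Add(Mul(574, Pow(Mul(1, 1), Rational(1, 2))), 205564) = Add(Mul(574, Pow(1, Rational(1, 2))), 205564) = Add(Mul(574, 1), 205564) = Add(574, 205564) = 206138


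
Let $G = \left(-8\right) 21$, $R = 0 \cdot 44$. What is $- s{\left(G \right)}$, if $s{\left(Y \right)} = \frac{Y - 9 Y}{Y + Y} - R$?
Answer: $4$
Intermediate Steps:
$R = 0$
$G = -168$
$s{\left(Y \right)} = -4$ ($s{\left(Y \right)} = \frac{Y - 9 Y}{Y + Y} - 0 = \frac{\left(-8\right) Y}{2 Y} + 0 = - 8 Y \frac{1}{2 Y} + 0 = -4 + 0 = -4$)
$- s{\left(G \right)} = \left(-1\right) \left(-4\right) = 4$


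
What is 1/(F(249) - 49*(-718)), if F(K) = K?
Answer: 1/35431 ≈ 2.8224e-5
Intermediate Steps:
1/(F(249) - 49*(-718)) = 1/(249 - 49*(-718)) = 1/(249 + 35182) = 1/35431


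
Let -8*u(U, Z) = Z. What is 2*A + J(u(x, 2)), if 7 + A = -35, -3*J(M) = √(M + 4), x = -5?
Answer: -84 - √15/6 ≈ -84.646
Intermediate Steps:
u(U, Z) = -Z/8
J(M) = -√(4 + M)/3 (J(M) = -√(M + 4)/3 = -√(4 + M)/3)
A = -42 (A = -7 - 35 = -42)
2*A + J(u(x, 2)) = 2*(-42) - √(4 - ⅛*2)/3 = -84 - √(4 - ¼)/3 = -84 - √15/6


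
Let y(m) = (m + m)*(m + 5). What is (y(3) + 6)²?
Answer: 2916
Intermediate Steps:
y(m) = 2*m*(5 + m) (y(m) = (2*m)*(5 + m) = 2*m*(5 + m))
(y(3) + 6)² = (2*3*(5 + 3) + 6)² = (2*3*8 + 6)² = (48 + 6)² = 54² = 2916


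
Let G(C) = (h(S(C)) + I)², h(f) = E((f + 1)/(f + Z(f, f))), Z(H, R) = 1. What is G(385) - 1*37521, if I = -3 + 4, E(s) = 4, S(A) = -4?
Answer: -37496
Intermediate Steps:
I = 1
h(f) = 4
G(C) = 25 (G(C) = (4 + 1)² = 5² = 25)
G(385) - 1*37521 = 25 - 1*37521 = 25 - 37521 = -37496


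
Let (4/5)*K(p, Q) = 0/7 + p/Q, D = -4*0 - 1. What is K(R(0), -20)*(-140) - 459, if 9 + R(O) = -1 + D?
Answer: -2221/4 ≈ -555.25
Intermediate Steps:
D = -1 (D = 0 - 1 = -1)
R(O) = -11 (R(O) = -9 + (-1 - 1) = -9 - 2 = -11)
K(p, Q) = 5*p/(4*Q) (K(p, Q) = 5*(0/7 + p/Q)/4 = 5*(0*(1/7) + p/Q)/4 = 5*(0 + p/Q)/4 = 5*(p/Q)/4 = 5*p/(4*Q))
K(R(0), -20)*(-140) - 459 = ((5/4)*(-11)/(-20))*(-140) - 459 = ((5/4)*(-11)*(-1/20))*(-140) - 459 = (11/16)*(-140) - 459 = -385/4 - 459 = -2221/4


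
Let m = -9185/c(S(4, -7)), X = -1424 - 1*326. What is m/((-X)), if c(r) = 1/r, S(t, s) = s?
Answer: 1837/50 ≈ 36.740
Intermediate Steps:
X = -1750 (X = -1424 - 326 = -1750)
m = 64295 (m = -9185/(1/(-7)) = -9185/(-⅐) = -9185*(-7) = 64295)
m/((-X)) = 64295/((-1*(-1750))) = 64295/1750 = 64295*(1/1750) = 1837/50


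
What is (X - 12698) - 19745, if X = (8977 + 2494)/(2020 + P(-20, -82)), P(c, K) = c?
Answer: -64874529/2000 ≈ -32437.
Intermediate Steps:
X = 11471/2000 (X = (8977 + 2494)/(2020 - 20) = 11471/2000 ≈ 5.7355)
(X - 12698) - 19745 = (11471/2000 - 12698) - 19745 = -25384529/2000 - 19745 = -64874529/2000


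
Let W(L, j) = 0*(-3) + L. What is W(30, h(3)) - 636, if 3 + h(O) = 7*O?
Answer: -606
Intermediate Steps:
h(O) = -3 + 7*O
W(L, j) = L (W(L, j) = 0 + L = L)
W(30, h(3)) - 636 = 30 - 636 = -606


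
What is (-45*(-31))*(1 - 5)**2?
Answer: 22320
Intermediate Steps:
(-45*(-31))*(1 - 5)**2 = 1395*(-4)**2 = 1395*16 = 22320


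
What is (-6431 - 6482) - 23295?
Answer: -36208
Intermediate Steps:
(-6431 - 6482) - 23295 = -12913 - 23295 = -36208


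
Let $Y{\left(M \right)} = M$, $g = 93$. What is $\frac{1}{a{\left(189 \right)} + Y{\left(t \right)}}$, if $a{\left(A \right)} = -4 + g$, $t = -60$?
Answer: $\frac{1}{29} \approx 0.034483$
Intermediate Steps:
$a{\left(A \right)} = 89$ ($a{\left(A \right)} = -4 + 93 = 89$)
$\frac{1}{a{\left(189 \right)} + Y{\left(t \right)}} = \frac{1}{89 - 60} = \frac{1}{29}$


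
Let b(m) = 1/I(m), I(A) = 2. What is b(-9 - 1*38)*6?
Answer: 3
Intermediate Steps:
b(m) = 1/2
b(-9 - 1*38)*6 = (1/2)*6 = 3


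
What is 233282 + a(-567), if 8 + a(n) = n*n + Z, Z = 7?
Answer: 554770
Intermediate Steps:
a(n) = -1 + n² (a(n) = -8 + (n*n + 7) = -8 + (n² + 7) = -8 + (7 + n²) = -1 + n²)
233282 + a(-567) = 233282 + (-1 + (-567)²) = 233282 + (-1 + 321489) = 233282 + 321488 = 554770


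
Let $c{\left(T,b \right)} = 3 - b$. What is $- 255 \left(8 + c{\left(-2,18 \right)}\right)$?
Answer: $1785$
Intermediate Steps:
$- 255 \left(8 + c{\left(-2,18 \right)}\right) = - 255 \left(8 + \left(3 - 18\right)\right) = - 255 \left(8 - 15\right) = \left(-255\right) \left(-7\right) = 1785$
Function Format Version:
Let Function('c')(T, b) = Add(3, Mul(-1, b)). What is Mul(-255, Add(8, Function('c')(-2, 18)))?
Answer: 1785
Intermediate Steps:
Mul(-255, Add(8, Function('c')(-2, 18))) = Mul(-255, Add(8, Add(3, Mul(-1, 18)))) = Mul(-255, Add(8, Add(3, -18))) = Mul(-255, Add(8, -15)) = Mul(-255, -7) = 1785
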